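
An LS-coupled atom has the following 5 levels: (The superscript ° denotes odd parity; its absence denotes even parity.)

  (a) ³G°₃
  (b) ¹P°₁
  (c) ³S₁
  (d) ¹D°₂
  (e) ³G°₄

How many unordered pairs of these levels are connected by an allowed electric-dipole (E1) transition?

0

(a)–(b): forbidden (parity, ΔS, ΔL, ΔJ).
(a)–(c): forbidden (ΔL, ΔJ).
(a)–(d): forbidden (parity, ΔS, ΔL).
(a)–(e): forbidden (parity).
(b)–(c): forbidden (ΔS).
(b)–(d): forbidden (parity).
(b)–(e): forbidden (parity, ΔS, ΔL, ΔJ).
(c)–(d): forbidden (ΔS, ΔL).
(c)–(e): forbidden (ΔL, ΔJ).
(d)–(e): forbidden (parity, ΔS, ΔL, ΔJ).
Allowed pairs: 0 of 10.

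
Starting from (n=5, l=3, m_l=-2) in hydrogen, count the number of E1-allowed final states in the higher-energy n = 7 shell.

5

E1 requires Δl = ±1, so l_f ∈ {2, 4}; with 0 ≤ l_f ≤ n_f−1 = 6, the allowed l_f values are {2, 4}.
For l_f = 2: m_f ∈ {m_i−1, m_i, m_i+1} ∩ [−2, 2] = {-2, -1} → 2 states.
For l_f = 4: m_f ∈ {m_i−1, m_i, m_i+1} ∩ [−4, 4] = {-3, -2, -1} → 3 states.
Total: 5.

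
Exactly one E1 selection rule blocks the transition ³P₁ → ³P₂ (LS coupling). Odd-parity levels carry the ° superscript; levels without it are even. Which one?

Initial level: S=1, L=1, J=1, parity even. Final level: S=1, L=1, J=2, parity even.
Parity must change: even → even — ✗.
ΔS = 0: S: 1 → 1 — ✓.
ΔL = 0, ±1 (not L=0↔0): L: 1 → 1, ΔL = +0 — ✓.
ΔJ = 0, ±1 (not J=0↔0): J: 1 → 2, ΔJ = +1 — ✓.

parity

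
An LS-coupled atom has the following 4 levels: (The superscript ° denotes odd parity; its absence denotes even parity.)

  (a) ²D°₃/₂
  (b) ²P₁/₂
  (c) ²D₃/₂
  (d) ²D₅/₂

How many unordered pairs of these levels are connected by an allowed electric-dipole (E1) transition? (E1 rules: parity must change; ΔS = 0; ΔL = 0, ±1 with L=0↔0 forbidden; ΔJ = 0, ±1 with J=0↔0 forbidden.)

(a)–(b): allowed.
(a)–(c): allowed.
(a)–(d): allowed.
(b)–(c): forbidden (parity).
(b)–(d): forbidden (parity, ΔJ).
(c)–(d): forbidden (parity).
Allowed pairs: 3 of 6.

3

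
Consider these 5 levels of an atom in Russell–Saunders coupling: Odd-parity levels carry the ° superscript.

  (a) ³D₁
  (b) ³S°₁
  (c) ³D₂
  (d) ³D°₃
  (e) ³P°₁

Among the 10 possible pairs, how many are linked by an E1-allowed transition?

3

(a)–(b): forbidden (ΔL).
(a)–(c): forbidden (parity).
(a)–(d): forbidden (ΔJ).
(a)–(e): allowed.
(b)–(c): forbidden (ΔL).
(b)–(d): forbidden (parity, ΔL, ΔJ).
(b)–(e): forbidden (parity).
(c)–(d): allowed.
(c)–(e): allowed.
(d)–(e): forbidden (parity, ΔJ).
Allowed pairs: 3 of 10.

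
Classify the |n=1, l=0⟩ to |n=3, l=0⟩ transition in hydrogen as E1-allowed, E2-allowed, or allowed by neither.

Δl = 0 − 0 = +0; l_i + l_f = 0.
E1 (Δl = ±1): not satisfied.
E2 (Δl = 0,±2, l_i+l_f ≥ 2): not satisfied.

neither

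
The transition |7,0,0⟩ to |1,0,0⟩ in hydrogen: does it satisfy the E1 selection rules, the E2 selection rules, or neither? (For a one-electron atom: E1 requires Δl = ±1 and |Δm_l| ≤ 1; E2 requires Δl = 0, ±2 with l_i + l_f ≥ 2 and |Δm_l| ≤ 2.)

neither

Δl = 0 − 0 = +0; l_i + l_f = 0.
Δm_l = +0.
E1 (Δl = ±1, |Δm_l| ≤ 1): not satisfied.
E2 (Δl = 0,±2, l_i+l_f ≥ 2, |Δm_l| ≤ 2): not satisfied.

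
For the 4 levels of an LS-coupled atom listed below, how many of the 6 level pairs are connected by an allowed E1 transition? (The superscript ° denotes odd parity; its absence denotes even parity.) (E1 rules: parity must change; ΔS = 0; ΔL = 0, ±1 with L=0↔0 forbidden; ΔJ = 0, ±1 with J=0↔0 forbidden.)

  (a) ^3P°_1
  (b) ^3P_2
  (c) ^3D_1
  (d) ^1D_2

(a)–(b): allowed.
(a)–(c): allowed.
(a)–(d): forbidden (ΔS).
(b)–(c): forbidden (parity).
(b)–(d): forbidden (parity, ΔS).
(c)–(d): forbidden (parity, ΔS).
Allowed pairs: 2 of 6.

2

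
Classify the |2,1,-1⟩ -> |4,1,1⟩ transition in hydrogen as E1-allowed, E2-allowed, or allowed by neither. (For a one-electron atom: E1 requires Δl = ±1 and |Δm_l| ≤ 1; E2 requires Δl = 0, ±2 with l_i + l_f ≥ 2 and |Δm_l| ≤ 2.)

E2

Δl = 1 − 1 = +0; l_i + l_f = 2.
Δm_l = +2.
E1 (Δl = ±1, |Δm_l| ≤ 1): not satisfied.
E2 (Δl = 0,±2, l_i+l_f ≥ 2, |Δm_l| ≤ 2): satisfied.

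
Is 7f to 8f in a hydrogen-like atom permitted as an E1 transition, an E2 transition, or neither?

E2

Δl = 3 − 3 = +0; l_i + l_f = 6.
E1 (Δl = ±1): not satisfied.
E2 (Δl = 0,±2, l_i+l_f ≥ 2): satisfied.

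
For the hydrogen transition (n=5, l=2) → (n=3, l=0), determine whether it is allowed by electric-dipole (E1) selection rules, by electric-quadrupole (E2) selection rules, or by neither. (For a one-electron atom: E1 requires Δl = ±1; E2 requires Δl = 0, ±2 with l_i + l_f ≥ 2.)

Δl = 0 − 2 = -2; l_i + l_f = 2.
E1 (Δl = ±1): not satisfied.
E2 (Δl = 0,±2, l_i+l_f ≥ 2): satisfied.

E2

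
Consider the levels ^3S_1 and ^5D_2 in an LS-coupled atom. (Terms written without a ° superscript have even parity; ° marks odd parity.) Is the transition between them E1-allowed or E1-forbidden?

forbidden

ΔJ = 0, ±1 (not J=0↔0): J: 1 → 2, ΔJ = +1 — satisfied.
Parity must change: even → even — violated.
ΔS = 0: S: 1 → 2 — violated.
ΔL = 0, ±1 (not L=0↔0): L: 0 → 2, ΔL = +2 — violated.
Rule(s) violated: parity, ΔS, ΔL.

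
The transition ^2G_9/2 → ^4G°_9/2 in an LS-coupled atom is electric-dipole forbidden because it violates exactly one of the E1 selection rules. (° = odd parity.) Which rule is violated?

the ΔS = 0 rule

Reading off the term symbols: S 1/2→3/2, L 4→4, J 9/2→9/2, parity even→odd.
Parity must change: even → odd — ok.
ΔS = 0: S: 1/2 → 3/2 — fails.
ΔL = 0, ±1 (not L=0↔0): L: 4 → 4, ΔL = +0 — ok.
ΔJ = 0, ±1 (not J=0↔0): J: 9/2 → 9/2, ΔJ = +0 — ok.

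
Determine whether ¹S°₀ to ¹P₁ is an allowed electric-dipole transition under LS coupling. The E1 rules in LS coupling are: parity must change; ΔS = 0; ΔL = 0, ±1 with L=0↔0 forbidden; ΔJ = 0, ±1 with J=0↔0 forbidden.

allowed

Reading off the term symbols: S 0→0, L 0→1, J 0→1, parity odd→even.
Parity must change: odd → even — ok.
ΔS = 0: S: 0 → 0 — ok.
ΔL = 0, ±1 (not L=0↔0): L: 0 → 1, ΔL = +1 — ok.
ΔJ = 0, ±1 (not J=0↔0): J: 0 → 1, ΔJ = +1 — ok.
All four E1 rules are satisfied.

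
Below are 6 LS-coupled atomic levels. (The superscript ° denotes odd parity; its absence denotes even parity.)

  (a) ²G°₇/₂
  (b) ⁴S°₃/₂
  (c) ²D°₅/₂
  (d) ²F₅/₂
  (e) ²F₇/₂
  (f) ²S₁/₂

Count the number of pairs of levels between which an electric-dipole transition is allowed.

(a)–(b): forbidden (parity, ΔS, ΔL, ΔJ).
(a)–(c): forbidden (parity, ΔL).
(a)–(d): allowed.
(a)–(e): allowed.
(a)–(f): forbidden (ΔL, ΔJ).
(b)–(c): forbidden (parity, ΔS, ΔL).
(b)–(d): forbidden (ΔS, ΔL).
(b)–(e): forbidden (ΔS, ΔL, ΔJ).
(b)–(f): forbidden (ΔS, ΔL).
(c)–(d): allowed.
(c)–(e): allowed.
(c)–(f): forbidden (ΔL, ΔJ).
(d)–(e): forbidden (parity).
(d)–(f): forbidden (parity, ΔL, ΔJ).
(e)–(f): forbidden (parity, ΔL, ΔJ).
Allowed pairs: 4 of 15.

4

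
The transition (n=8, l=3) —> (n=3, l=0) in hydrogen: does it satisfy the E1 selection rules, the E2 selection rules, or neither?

neither

Δl = 0 − 3 = -3; l_i + l_f = 3.
E1 (Δl = ±1): not satisfied.
E2 (Δl = 0,±2, l_i+l_f ≥ 2): not satisfied.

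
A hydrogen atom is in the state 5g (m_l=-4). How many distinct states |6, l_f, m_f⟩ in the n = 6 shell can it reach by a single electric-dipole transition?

E1 requires Δl = ±1, so l_f ∈ {3, 5}; with 0 ≤ l_f ≤ n_f−1 = 5, the allowed l_f values are {3, 5}.
For l_f = 3: m_f ∈ {m_i−1, m_i, m_i+1} ∩ [−3, 3] = {-3} → 1 state.
For l_f = 5: m_f ∈ {m_i−1, m_i, m_i+1} ∩ [−5, 5] = {-5, -4, -3} → 3 states.
Total: 4.

4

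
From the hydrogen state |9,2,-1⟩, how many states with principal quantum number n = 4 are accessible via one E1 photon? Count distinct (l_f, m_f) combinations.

5

E1 requires Δl = ±1, so l_f ∈ {1, 3}; with 0 ≤ l_f ≤ n_f−1 = 3, the allowed l_f values are {1, 3}.
For l_f = 1: m_f ∈ {m_i−1, m_i, m_i+1} ∩ [−1, 1] = {-1, 0} → 2 states.
For l_f = 3: m_f ∈ {m_i−1, m_i, m_i+1} ∩ [−3, 3] = {-2, -1, 0} → 3 states.
Total: 5.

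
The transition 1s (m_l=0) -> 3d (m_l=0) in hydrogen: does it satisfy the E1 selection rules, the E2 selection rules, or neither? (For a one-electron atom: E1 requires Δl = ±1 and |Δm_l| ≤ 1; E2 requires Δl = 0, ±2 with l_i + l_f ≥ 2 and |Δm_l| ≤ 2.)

E2

Δl = 2 − 0 = +2; l_i + l_f = 2.
Δm_l = +0.
E1 (Δl = ±1, |Δm_l| ≤ 1): not satisfied.
E2 (Δl = 0,±2, l_i+l_f ≥ 2, |Δm_l| ≤ 2): satisfied.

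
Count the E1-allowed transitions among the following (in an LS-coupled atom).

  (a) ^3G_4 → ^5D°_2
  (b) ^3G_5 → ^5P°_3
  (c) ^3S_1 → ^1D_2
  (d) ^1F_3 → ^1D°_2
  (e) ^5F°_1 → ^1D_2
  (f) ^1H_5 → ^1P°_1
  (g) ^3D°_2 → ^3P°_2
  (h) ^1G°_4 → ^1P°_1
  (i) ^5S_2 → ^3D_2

1

(a) forbidden (ΔS, ΔL, ΔJ fail)
(b) forbidden (ΔS, ΔL, ΔJ fail)
(c) forbidden (parity, ΔS, ΔL fail)
(d) allowed
(e) forbidden (ΔS fails)
(f) forbidden (ΔL, ΔJ fail)
(g) forbidden (parity fails)
(h) forbidden (parity, ΔL, ΔJ fail)
(i) forbidden (parity, ΔS, ΔL fail)
Total allowed: 1 of 9.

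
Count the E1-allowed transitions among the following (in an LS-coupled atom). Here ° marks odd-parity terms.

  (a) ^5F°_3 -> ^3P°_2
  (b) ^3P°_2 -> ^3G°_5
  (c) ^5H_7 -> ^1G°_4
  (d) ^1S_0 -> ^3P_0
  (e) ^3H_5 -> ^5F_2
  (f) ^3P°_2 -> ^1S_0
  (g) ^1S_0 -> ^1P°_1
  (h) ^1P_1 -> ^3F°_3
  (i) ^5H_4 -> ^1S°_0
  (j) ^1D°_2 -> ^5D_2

(a) forbidden (parity, ΔS, ΔL fail)
(b) forbidden (parity, ΔL, ΔJ fail)
(c) forbidden (ΔS, ΔJ fail)
(d) forbidden (parity, ΔS, ΔJ fail)
(e) forbidden (parity, ΔS, ΔL, ΔJ fail)
(f) forbidden (ΔS, ΔJ fail)
(g) allowed
(h) forbidden (ΔS, ΔL, ΔJ fail)
(i) forbidden (ΔS, ΔL, ΔJ fail)
(j) forbidden (ΔS fails)
Total allowed: 1 of 10.

1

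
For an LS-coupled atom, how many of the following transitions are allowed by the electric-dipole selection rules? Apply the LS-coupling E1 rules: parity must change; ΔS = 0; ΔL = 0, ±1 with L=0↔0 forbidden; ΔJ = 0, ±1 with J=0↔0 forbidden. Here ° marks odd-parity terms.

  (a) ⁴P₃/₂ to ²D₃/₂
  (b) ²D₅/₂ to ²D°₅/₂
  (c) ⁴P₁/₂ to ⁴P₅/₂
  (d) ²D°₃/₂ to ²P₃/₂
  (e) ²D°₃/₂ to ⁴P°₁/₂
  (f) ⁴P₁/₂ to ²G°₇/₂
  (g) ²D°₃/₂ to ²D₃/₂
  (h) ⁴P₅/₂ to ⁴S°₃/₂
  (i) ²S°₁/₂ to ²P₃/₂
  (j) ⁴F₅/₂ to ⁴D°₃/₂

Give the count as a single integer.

6

(a) forbidden (parity, ΔS fail)
(b) allowed
(c) forbidden (parity, ΔJ fail)
(d) allowed
(e) forbidden (parity, ΔS fail)
(f) forbidden (ΔS, ΔL, ΔJ fail)
(g) allowed
(h) allowed
(i) allowed
(j) allowed
Total allowed: 6 of 10.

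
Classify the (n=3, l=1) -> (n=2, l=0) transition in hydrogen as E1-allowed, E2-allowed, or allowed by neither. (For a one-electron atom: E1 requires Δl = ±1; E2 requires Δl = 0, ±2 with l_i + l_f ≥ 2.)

E1

Δl = 0 − 1 = -1; l_i + l_f = 1.
E1 (Δl = ±1): satisfied.
E2 (Δl = 0,±2, l_i+l_f ≥ 2): not satisfied.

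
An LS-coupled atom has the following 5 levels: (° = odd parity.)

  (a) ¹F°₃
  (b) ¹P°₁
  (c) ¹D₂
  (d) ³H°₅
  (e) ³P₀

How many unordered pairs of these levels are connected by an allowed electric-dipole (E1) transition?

(a)–(b): forbidden (parity, ΔL, ΔJ).
(a)–(c): allowed.
(a)–(d): forbidden (parity, ΔS, ΔL, ΔJ).
(a)–(e): forbidden (ΔS, ΔL, ΔJ).
(b)–(c): allowed.
(b)–(d): forbidden (parity, ΔS, ΔL, ΔJ).
(b)–(e): forbidden (ΔS).
(c)–(d): forbidden (ΔS, ΔL, ΔJ).
(c)–(e): forbidden (parity, ΔS, ΔJ).
(d)–(e): forbidden (ΔL, ΔJ).
Allowed pairs: 2 of 10.

2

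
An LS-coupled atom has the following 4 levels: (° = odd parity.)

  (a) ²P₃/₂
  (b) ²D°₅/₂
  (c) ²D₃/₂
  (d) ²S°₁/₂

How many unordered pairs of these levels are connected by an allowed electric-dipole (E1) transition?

3

(a)–(b): allowed.
(a)–(c): forbidden (parity).
(a)–(d): allowed.
(b)–(c): allowed.
(b)–(d): forbidden (parity, ΔL, ΔJ).
(c)–(d): forbidden (ΔL).
Allowed pairs: 3 of 6.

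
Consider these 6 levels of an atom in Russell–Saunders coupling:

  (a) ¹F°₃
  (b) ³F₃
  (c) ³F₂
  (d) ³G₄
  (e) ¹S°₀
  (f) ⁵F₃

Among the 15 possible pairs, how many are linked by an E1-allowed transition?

(a)–(b): forbidden (ΔS).
(a)–(c): forbidden (ΔS).
(a)–(d): forbidden (ΔS).
(a)–(e): forbidden (parity, ΔL, ΔJ).
(a)–(f): forbidden (ΔS).
(b)–(c): forbidden (parity).
(b)–(d): forbidden (parity).
(b)–(e): forbidden (ΔS, ΔL, ΔJ).
(b)–(f): forbidden (parity, ΔS).
(c)–(d): forbidden (parity, ΔJ).
(c)–(e): forbidden (ΔS, ΔL, ΔJ).
(c)–(f): forbidden (parity, ΔS).
(d)–(e): forbidden (ΔS, ΔL, ΔJ).
(d)–(f): forbidden (parity, ΔS).
(e)–(f): forbidden (ΔS, ΔL, ΔJ).
Allowed pairs: 0 of 15.

0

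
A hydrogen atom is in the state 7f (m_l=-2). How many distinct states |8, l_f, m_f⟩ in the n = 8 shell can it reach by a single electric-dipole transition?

5

E1 requires Δl = ±1, so l_f ∈ {2, 4}; with 0 ≤ l_f ≤ n_f−1 = 7, the allowed l_f values are {2, 4}.
For l_f = 2: m_f ∈ {m_i−1, m_i, m_i+1} ∩ [−2, 2] = {-2, -1} → 2 states.
For l_f = 4: m_f ∈ {m_i−1, m_i, m_i+1} ∩ [−4, 4] = {-3, -2, -1} → 3 states.
Total: 5.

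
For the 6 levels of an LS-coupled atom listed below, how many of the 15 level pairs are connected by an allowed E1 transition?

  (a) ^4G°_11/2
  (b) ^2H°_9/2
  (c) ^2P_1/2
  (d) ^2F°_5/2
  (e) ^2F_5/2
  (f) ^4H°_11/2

1

(a)–(b): forbidden (parity, ΔS).
(a)–(c): forbidden (ΔS, ΔL, ΔJ).
(a)–(d): forbidden (parity, ΔS, ΔJ).
(a)–(e): forbidden (ΔS, ΔJ).
(a)–(f): forbidden (parity).
(b)–(c): forbidden (ΔL, ΔJ).
(b)–(d): forbidden (parity, ΔL, ΔJ).
(b)–(e): forbidden (ΔL, ΔJ).
(b)–(f): forbidden (parity, ΔS).
(c)–(d): forbidden (ΔL, ΔJ).
(c)–(e): forbidden (parity, ΔL, ΔJ).
(c)–(f): forbidden (ΔS, ΔL, ΔJ).
(d)–(e): allowed.
(d)–(f): forbidden (parity, ΔS, ΔL, ΔJ).
(e)–(f): forbidden (ΔS, ΔL, ΔJ).
Allowed pairs: 1 of 15.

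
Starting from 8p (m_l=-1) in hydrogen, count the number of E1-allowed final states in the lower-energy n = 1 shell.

1

E1 requires Δl = ±1, so l_f ∈ {0, 2}; with 0 ≤ l_f ≤ n_f−1 = 0, the allowed l_f values are {0}.
For l_f = 0: m_f ∈ {m_i−1, m_i, m_i+1} ∩ [−0, 0] = {0} → 1 state.
Total: 1.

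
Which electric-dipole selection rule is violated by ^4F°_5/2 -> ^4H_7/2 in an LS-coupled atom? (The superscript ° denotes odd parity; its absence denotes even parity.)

ΔL = 0, ±1 (not L=0↔0): L: 3 → 5, ΔL = +2 — ✗.
Parity must change: odd → even — ✓.
ΔS = 0: S: 3/2 → 3/2 — ✓.
ΔJ = 0, ±1 (not J=0↔0): J: 5/2 → 7/2, ΔJ = +1 — ✓.

the ΔL = 0, ±1 rule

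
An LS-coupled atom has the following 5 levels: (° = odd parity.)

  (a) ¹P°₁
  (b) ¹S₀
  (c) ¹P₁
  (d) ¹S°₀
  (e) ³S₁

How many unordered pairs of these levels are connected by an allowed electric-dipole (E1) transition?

(a)–(b): allowed.
(a)–(c): allowed.
(a)–(d): forbidden (parity).
(a)–(e): forbidden (ΔS).
(b)–(c): forbidden (parity).
(b)–(d): forbidden (ΔL, ΔJ).
(b)–(e): forbidden (parity, ΔS, ΔL).
(c)–(d): allowed.
(c)–(e): forbidden (parity, ΔS).
(d)–(e): forbidden (ΔS, ΔL).
Allowed pairs: 3 of 10.

3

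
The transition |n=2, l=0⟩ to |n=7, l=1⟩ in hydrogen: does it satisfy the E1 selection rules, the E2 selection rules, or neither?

E1

Δl = 1 − 0 = +1; l_i + l_f = 1.
E1 (Δl = ±1): satisfied.
E2 (Δl = 0,±2, l_i+l_f ≥ 2): not satisfied.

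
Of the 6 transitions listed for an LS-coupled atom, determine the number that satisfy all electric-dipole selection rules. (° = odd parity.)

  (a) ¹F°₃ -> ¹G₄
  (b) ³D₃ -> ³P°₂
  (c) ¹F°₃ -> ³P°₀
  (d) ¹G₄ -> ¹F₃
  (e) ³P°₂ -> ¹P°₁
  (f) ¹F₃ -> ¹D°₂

3

(a) allowed
(b) allowed
(c) forbidden (parity, ΔS, ΔL, ΔJ fail)
(d) forbidden (parity fails)
(e) forbidden (parity, ΔS fail)
(f) allowed
Total allowed: 3 of 6.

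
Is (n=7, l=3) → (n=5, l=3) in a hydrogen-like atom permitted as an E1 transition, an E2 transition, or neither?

E2

Δl = 3 − 3 = +0; l_i + l_f = 6.
E1 (Δl = ±1): not satisfied.
E2 (Δl = 0,±2, l_i+l_f ≥ 2): satisfied.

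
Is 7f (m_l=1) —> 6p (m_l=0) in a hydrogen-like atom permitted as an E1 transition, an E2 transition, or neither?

E2

Δl = 1 − 3 = -2; l_i + l_f = 4.
Δm_l = -1.
E1 (Δl = ±1, |Δm_l| ≤ 1): not satisfied.
E2 (Δl = 0,±2, l_i+l_f ≥ 2, |Δm_l| ≤ 2): satisfied.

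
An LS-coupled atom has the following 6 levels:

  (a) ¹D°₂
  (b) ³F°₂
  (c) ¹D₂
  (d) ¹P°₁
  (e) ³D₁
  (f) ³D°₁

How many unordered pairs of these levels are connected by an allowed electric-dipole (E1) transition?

4

(a)–(b): forbidden (parity, ΔS).
(a)–(c): allowed.
(a)–(d): forbidden (parity).
(a)–(e): forbidden (ΔS).
(a)–(f): forbidden (parity, ΔS).
(b)–(c): forbidden (ΔS).
(b)–(d): forbidden (parity, ΔS, ΔL).
(b)–(e): allowed.
(b)–(f): forbidden (parity).
(c)–(d): allowed.
(c)–(e): forbidden (parity, ΔS).
(c)–(f): forbidden (ΔS).
(d)–(e): forbidden (ΔS).
(d)–(f): forbidden (parity, ΔS).
(e)–(f): allowed.
Allowed pairs: 4 of 15.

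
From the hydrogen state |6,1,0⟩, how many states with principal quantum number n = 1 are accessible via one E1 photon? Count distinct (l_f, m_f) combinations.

1

E1 requires Δl = ±1, so l_f ∈ {0, 2}; with 0 ≤ l_f ≤ n_f−1 = 0, the allowed l_f values are {0}.
For l_f = 0: m_f ∈ {m_i−1, m_i, m_i+1} ∩ [−0, 0] = {0} → 1 state.
Total: 1.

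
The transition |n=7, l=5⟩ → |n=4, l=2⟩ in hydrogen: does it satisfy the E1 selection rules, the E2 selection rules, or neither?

neither

Δl = 2 − 5 = -3; l_i + l_f = 7.
E1 (Δl = ±1): not satisfied.
E2 (Δl = 0,±2, l_i+l_f ≥ 2): not satisfied.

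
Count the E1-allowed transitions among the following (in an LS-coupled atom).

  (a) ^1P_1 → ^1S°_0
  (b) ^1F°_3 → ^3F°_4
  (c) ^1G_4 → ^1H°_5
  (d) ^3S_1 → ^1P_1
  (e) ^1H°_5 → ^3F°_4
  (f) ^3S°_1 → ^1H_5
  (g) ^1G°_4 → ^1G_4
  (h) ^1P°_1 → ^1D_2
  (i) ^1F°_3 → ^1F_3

(a) allowed
(b) forbidden (parity, ΔS fail)
(c) allowed
(d) forbidden (parity, ΔS fail)
(e) forbidden (parity, ΔS, ΔL fail)
(f) forbidden (ΔS, ΔL, ΔJ fail)
(g) allowed
(h) allowed
(i) allowed
Total allowed: 5 of 9.

5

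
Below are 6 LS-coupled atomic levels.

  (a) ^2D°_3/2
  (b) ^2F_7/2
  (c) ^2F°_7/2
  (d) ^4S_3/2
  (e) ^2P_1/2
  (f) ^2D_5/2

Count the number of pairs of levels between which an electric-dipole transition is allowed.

(a)–(b): forbidden (ΔJ).
(a)–(c): forbidden (parity, ΔJ).
(a)–(d): forbidden (ΔS, ΔL).
(a)–(e): allowed.
(a)–(f): allowed.
(b)–(c): allowed.
(b)–(d): forbidden (parity, ΔS, ΔL, ΔJ).
(b)–(e): forbidden (parity, ΔL, ΔJ).
(b)–(f): forbidden (parity).
(c)–(d): forbidden (ΔS, ΔL, ΔJ).
(c)–(e): forbidden (ΔL, ΔJ).
(c)–(f): allowed.
(d)–(e): forbidden (parity, ΔS).
(d)–(f): forbidden (parity, ΔS, ΔL).
(e)–(f): forbidden (parity, ΔJ).
Allowed pairs: 4 of 15.

4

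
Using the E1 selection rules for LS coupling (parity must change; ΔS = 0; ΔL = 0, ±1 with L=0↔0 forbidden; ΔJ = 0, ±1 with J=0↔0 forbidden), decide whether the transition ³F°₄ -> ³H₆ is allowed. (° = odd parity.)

forbidden

Initial level: S=1, L=3, J=4, parity odd. Final level: S=1, L=5, J=6, parity even.
Parity must change: odd → even — ok.
ΔS = 0: S: 1 → 1 — ok.
ΔL = 0, ±1 (not L=0↔0): L: 3 → 5, ΔL = +2 — fails.
ΔJ = 0, ±1 (not J=0↔0): J: 4 → 6, ΔJ = +2 — fails.
Rule(s) violated: ΔL, ΔJ.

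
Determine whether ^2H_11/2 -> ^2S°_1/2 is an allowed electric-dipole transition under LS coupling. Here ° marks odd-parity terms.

Initial level: S=1/2, L=5, J=11/2, parity even. Final level: S=1/2, L=0, J=1/2, parity odd.
Parity must change: even → odd — satisfied.
ΔJ = 0, ±1 (not J=0↔0): J: 11/2 → 1/2, ΔJ = -5 — violated.
ΔL = 0, ±1 (not L=0↔0): L: 5 → 0, ΔL = -5 — violated.
ΔS = 0: S: 1/2 → 1/2 — satisfied.
Rule(s) violated: ΔL, ΔJ.

forbidden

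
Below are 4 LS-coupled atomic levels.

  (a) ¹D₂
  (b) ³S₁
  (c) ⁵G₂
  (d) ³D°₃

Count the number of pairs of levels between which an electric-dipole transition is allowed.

0

(a)–(b): forbidden (parity, ΔS, ΔL).
(a)–(c): forbidden (parity, ΔS, ΔL).
(a)–(d): forbidden (ΔS).
(b)–(c): forbidden (parity, ΔS, ΔL).
(b)–(d): forbidden (ΔL, ΔJ).
(c)–(d): forbidden (ΔS, ΔL).
Allowed pairs: 0 of 6.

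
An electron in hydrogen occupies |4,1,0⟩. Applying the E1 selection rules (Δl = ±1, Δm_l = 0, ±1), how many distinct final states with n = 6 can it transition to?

E1 requires Δl = ±1, so l_f ∈ {0, 2}; with 0 ≤ l_f ≤ n_f−1 = 5, the allowed l_f values are {0, 2}.
For l_f = 0: m_f ∈ {m_i−1, m_i, m_i+1} ∩ [−0, 0] = {0} → 1 state.
For l_f = 2: m_f ∈ {m_i−1, m_i, m_i+1} ∩ [−2, 2] = {-1, 0, 1} → 3 states.
Total: 4.

4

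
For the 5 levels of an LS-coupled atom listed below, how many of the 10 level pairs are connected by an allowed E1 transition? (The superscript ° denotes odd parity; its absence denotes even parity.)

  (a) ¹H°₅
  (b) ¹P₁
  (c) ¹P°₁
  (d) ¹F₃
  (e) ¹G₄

2

(a)–(b): forbidden (ΔL, ΔJ).
(a)–(c): forbidden (parity, ΔL, ΔJ).
(a)–(d): forbidden (ΔL, ΔJ).
(a)–(e): allowed.
(b)–(c): allowed.
(b)–(d): forbidden (parity, ΔL, ΔJ).
(b)–(e): forbidden (parity, ΔL, ΔJ).
(c)–(d): forbidden (ΔL, ΔJ).
(c)–(e): forbidden (ΔL, ΔJ).
(d)–(e): forbidden (parity).
Allowed pairs: 2 of 10.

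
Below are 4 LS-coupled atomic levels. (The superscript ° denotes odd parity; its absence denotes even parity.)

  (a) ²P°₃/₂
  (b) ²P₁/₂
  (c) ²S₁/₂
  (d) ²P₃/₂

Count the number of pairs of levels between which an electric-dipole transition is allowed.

(a)–(b): allowed.
(a)–(c): allowed.
(a)–(d): allowed.
(b)–(c): forbidden (parity).
(b)–(d): forbidden (parity).
(c)–(d): forbidden (parity).
Allowed pairs: 3 of 6.

3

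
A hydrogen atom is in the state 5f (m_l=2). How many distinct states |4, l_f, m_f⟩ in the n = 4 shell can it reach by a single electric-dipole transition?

2

E1 requires Δl = ±1, so l_f ∈ {2, 4}; with 0 ≤ l_f ≤ n_f−1 = 3, the allowed l_f values are {2}.
For l_f = 2: m_f ∈ {m_i−1, m_i, m_i+1} ∩ [−2, 2] = {1, 2} → 2 states.
Total: 2.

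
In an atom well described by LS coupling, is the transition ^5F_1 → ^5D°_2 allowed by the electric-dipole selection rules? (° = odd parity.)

allowed

Reading off the term symbols: S 2→2, L 3→2, J 1→2, parity even→odd.
ΔJ = 0, ±1 (not J=0↔0): J: 1 → 2, ΔJ = +1 — ok.
ΔS = 0: S: 2 → 2 — ok.
Parity must change: even → odd — ok.
ΔL = 0, ±1 (not L=0↔0): L: 3 → 2, ΔL = -1 — ok.
All four E1 rules are satisfied.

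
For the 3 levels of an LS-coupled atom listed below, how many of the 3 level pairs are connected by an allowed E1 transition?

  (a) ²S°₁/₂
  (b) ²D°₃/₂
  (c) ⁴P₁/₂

(a)–(b): forbidden (parity, ΔL).
(a)–(c): forbidden (ΔS).
(b)–(c): forbidden (ΔS).
Allowed pairs: 0 of 3.

0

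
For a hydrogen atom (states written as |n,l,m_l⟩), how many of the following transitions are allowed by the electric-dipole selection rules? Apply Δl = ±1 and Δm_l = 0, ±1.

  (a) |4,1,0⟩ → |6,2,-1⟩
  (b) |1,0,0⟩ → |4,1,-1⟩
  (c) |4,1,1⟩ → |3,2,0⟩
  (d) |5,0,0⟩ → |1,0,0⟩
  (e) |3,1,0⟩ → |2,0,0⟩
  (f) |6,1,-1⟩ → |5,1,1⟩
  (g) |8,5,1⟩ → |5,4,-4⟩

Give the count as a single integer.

4

(a) allowed
(b) allowed
(c) allowed
(d) forbidden — Δl = +0 (E1 requires Δl = ±1)
(e) allowed
(f) forbidden — Δl = +0 (E1 requires Δl = ±1); Δm_l = +2 (E1 requires Δm_l = 0, ±1)
(g) forbidden — Δm_l = -5 (E1 requires Δm_l = 0, ±1)
Total allowed: 4 of 7.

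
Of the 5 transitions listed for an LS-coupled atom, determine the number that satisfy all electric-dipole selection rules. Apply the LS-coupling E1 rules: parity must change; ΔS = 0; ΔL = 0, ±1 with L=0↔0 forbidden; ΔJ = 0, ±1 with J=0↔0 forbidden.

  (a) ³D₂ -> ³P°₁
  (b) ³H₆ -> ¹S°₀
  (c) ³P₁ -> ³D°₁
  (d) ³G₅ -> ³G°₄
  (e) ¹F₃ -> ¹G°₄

4

(a) allowed
(b) forbidden (ΔS, ΔL, ΔJ fail)
(c) allowed
(d) allowed
(e) allowed
Total allowed: 4 of 5.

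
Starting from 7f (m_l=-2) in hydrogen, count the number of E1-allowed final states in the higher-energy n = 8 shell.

E1 requires Δl = ±1, so l_f ∈ {2, 4}; with 0 ≤ l_f ≤ n_f−1 = 7, the allowed l_f values are {2, 4}.
For l_f = 2: m_f ∈ {m_i−1, m_i, m_i+1} ∩ [−2, 2] = {-2, -1} → 2 states.
For l_f = 4: m_f ∈ {m_i−1, m_i, m_i+1} ∩ [−4, 4] = {-3, -2, -1} → 3 states.
Total: 5.

5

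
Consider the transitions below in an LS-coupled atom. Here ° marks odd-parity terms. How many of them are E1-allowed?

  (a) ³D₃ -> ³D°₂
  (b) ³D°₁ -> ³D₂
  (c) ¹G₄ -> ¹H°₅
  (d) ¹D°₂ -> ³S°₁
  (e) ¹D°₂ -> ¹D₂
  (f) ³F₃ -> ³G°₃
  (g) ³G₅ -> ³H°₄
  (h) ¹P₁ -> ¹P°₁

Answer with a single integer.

7

(a) allowed
(b) allowed
(c) allowed
(d) forbidden (parity, ΔS, ΔL fail)
(e) allowed
(f) allowed
(g) allowed
(h) allowed
Total allowed: 7 of 8.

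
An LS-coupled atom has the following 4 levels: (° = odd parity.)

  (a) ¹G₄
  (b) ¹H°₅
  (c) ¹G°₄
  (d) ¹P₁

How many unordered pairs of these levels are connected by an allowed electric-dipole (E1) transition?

2

(a)–(b): allowed.
(a)–(c): allowed.
(a)–(d): forbidden (parity, ΔL, ΔJ).
(b)–(c): forbidden (parity).
(b)–(d): forbidden (ΔL, ΔJ).
(c)–(d): forbidden (ΔL, ΔJ).
Allowed pairs: 2 of 6.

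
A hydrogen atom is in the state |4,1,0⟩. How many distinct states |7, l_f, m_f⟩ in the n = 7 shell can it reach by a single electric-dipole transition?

E1 requires Δl = ±1, so l_f ∈ {0, 2}; with 0 ≤ l_f ≤ n_f−1 = 6, the allowed l_f values are {0, 2}.
For l_f = 0: m_f ∈ {m_i−1, m_i, m_i+1} ∩ [−0, 0] = {0} → 1 state.
For l_f = 2: m_f ∈ {m_i−1, m_i, m_i+1} ∩ [−2, 2] = {-1, 0, 1} → 3 states.
Total: 4.

4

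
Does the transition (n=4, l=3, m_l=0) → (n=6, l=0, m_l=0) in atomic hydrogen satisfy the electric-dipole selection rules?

Δl = 0 − 3 = -3; the E1 rule Δl = ±1 is fails.
Δm_l = 0 − (0) = +0. E1 requires Δm_l = 0, ±1: ok.
The transition is electric-dipole forbidden.

forbidden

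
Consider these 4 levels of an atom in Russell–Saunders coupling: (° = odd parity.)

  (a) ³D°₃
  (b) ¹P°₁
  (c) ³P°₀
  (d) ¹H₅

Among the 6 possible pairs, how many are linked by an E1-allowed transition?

(a)–(b): forbidden (parity, ΔS, ΔJ).
(a)–(c): forbidden (parity, ΔJ).
(a)–(d): forbidden (ΔS, ΔL, ΔJ).
(b)–(c): forbidden (parity, ΔS).
(b)–(d): forbidden (ΔL, ΔJ).
(c)–(d): forbidden (ΔS, ΔL, ΔJ).
Allowed pairs: 0 of 6.

0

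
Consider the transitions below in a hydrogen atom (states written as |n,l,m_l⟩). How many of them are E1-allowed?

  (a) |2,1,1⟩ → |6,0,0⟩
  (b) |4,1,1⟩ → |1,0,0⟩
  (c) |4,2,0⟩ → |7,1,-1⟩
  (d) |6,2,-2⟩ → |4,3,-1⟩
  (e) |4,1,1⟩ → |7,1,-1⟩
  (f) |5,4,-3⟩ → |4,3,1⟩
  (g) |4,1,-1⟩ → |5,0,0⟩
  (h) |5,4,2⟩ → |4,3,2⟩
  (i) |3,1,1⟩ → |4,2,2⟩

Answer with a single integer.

(a) allowed
(b) allowed
(c) allowed
(d) allowed
(e) forbidden — Δl = +0 (E1 requires Δl = ±1); Δm_l = -2 (E1 requires Δm_l = 0, ±1)
(f) forbidden — Δm_l = +4 (E1 requires Δm_l = 0, ±1)
(g) allowed
(h) allowed
(i) allowed
Total allowed: 7 of 9.

7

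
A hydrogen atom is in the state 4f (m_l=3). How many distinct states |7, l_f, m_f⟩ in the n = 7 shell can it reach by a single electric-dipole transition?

4

E1 requires Δl = ±1, so l_f ∈ {2, 4}; with 0 ≤ l_f ≤ n_f−1 = 6, the allowed l_f values are {2, 4}.
For l_f = 2: m_f ∈ {m_i−1, m_i, m_i+1} ∩ [−2, 2] = {2} → 1 state.
For l_f = 4: m_f ∈ {m_i−1, m_i, m_i+1} ∩ [−4, 4] = {2, 3, 4} → 3 states.
Total: 4.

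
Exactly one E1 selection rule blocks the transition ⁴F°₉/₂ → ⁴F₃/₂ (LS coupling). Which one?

Reading off the term symbols: S 3/2→3/2, L 3→3, J 9/2→3/2, parity odd→even.
Parity must change: odd → even — ok.
ΔS = 0: S: 3/2 → 3/2 — ok.
ΔL = 0, ±1 (not L=0↔0): L: 3 → 3, ΔL = +0 — ok.
ΔJ = 0, ±1 (not J=0↔0): J: 9/2 → 3/2, ΔJ = -3 — fails.

the ΔJ = 0, ±1 rule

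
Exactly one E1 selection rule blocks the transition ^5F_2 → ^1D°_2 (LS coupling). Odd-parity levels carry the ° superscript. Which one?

the ΔS = 0 rule

Parity must change: even → odd — ok.
ΔS = 0: S: 2 → 0 — fails.
ΔL = 0, ±1 (not L=0↔0): L: 3 → 2, ΔL = -1 — ok.
ΔJ = 0, ±1 (not J=0↔0): J: 2 → 2, ΔJ = +0 — ok.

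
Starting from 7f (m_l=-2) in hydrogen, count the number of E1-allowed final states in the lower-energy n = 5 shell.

E1 requires Δl = ±1, so l_f ∈ {2, 4}; with 0 ≤ l_f ≤ n_f−1 = 4, the allowed l_f values are {2, 4}.
For l_f = 2: m_f ∈ {m_i−1, m_i, m_i+1} ∩ [−2, 2] = {-2, -1} → 2 states.
For l_f = 4: m_f ∈ {m_i−1, m_i, m_i+1} ∩ [−4, 4] = {-3, -2, -1} → 3 states.
Total: 5.

5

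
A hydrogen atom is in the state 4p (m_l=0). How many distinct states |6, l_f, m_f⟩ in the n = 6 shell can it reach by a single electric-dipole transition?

E1 requires Δl = ±1, so l_f ∈ {0, 2}; with 0 ≤ l_f ≤ n_f−1 = 5, the allowed l_f values are {0, 2}.
For l_f = 0: m_f ∈ {m_i−1, m_i, m_i+1} ∩ [−0, 0] = {0} → 1 state.
For l_f = 2: m_f ∈ {m_i−1, m_i, m_i+1} ∩ [−2, 2] = {-1, 0, 1} → 3 states.
Total: 4.

4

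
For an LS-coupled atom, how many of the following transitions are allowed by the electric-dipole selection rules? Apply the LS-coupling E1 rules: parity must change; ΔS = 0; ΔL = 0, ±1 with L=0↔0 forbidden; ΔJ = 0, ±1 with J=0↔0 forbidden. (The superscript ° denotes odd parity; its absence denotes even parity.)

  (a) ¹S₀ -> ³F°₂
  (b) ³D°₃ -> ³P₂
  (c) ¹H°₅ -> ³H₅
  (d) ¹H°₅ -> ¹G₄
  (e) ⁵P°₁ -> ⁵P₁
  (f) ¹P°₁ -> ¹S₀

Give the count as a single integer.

(a) forbidden (ΔS, ΔL, ΔJ fail)
(b) allowed
(c) forbidden (ΔS fails)
(d) allowed
(e) allowed
(f) allowed
Total allowed: 4 of 6.

4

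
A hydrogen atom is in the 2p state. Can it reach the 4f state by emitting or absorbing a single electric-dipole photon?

forbidden

l: 1 → 3 (Δl = +2). Δl = ±1 fails.
The transition is electric-dipole forbidden.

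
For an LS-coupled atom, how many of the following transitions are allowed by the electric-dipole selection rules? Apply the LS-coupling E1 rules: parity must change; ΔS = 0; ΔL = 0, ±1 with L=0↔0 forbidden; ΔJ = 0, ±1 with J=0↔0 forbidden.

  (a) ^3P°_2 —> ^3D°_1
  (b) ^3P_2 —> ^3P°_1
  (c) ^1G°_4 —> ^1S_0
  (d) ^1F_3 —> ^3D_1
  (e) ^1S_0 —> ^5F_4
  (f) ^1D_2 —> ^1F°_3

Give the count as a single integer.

(a) forbidden (parity fails)
(b) allowed
(c) forbidden (ΔL, ΔJ fail)
(d) forbidden (parity, ΔS, ΔJ fail)
(e) forbidden (parity, ΔS, ΔL, ΔJ fail)
(f) allowed
Total allowed: 2 of 6.

2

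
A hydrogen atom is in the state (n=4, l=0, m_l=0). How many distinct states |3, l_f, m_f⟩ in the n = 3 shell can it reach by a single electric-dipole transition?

E1 requires Δl = ±1, so l_f ∈ {-1, 1}; with 0 ≤ l_f ≤ n_f−1 = 2, the allowed l_f values are {1}.
For l_f = 1: m_f ∈ {m_i−1, m_i, m_i+1} ∩ [−1, 1] = {-1, 0, 1} → 3 states.
Total: 3.

3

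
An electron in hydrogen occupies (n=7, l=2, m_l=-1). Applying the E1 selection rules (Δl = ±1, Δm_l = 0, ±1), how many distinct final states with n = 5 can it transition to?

E1 requires Δl = ±1, so l_f ∈ {1, 3}; with 0 ≤ l_f ≤ n_f−1 = 4, the allowed l_f values are {1, 3}.
For l_f = 1: m_f ∈ {m_i−1, m_i, m_i+1} ∩ [−1, 1] = {-1, 0} → 2 states.
For l_f = 3: m_f ∈ {m_i−1, m_i, m_i+1} ∩ [−3, 3] = {-2, -1, 0} → 3 states.
Total: 5.

5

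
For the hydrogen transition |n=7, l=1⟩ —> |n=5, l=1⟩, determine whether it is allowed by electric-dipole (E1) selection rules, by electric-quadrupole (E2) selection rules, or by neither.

E2

Δl = 1 − 1 = +0; l_i + l_f = 2.
E1 (Δl = ±1): not satisfied.
E2 (Δl = 0,±2, l_i+l_f ≥ 2): satisfied.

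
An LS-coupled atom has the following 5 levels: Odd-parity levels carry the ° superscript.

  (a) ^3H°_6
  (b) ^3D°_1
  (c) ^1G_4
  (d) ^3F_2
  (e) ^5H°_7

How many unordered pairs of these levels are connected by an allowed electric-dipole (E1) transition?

(a)–(b): forbidden (parity, ΔL, ΔJ).
(a)–(c): forbidden (ΔS, ΔJ).
(a)–(d): forbidden (ΔL, ΔJ).
(a)–(e): forbidden (parity, ΔS).
(b)–(c): forbidden (ΔS, ΔL, ΔJ).
(b)–(d): allowed.
(b)–(e): forbidden (parity, ΔS, ΔL, ΔJ).
(c)–(d): forbidden (parity, ΔS, ΔJ).
(c)–(e): forbidden (ΔS, ΔJ).
(d)–(e): forbidden (ΔS, ΔL, ΔJ).
Allowed pairs: 1 of 10.

1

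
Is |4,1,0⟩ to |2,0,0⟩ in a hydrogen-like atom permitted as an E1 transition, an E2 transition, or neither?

E1

Δl = 0 − 1 = -1; l_i + l_f = 1.
Δm_l = +0.
E1 (Δl = ±1, |Δm_l| ≤ 1): satisfied.
E2 (Δl = 0,±2, l_i+l_f ≥ 2, |Δm_l| ≤ 2): not satisfied.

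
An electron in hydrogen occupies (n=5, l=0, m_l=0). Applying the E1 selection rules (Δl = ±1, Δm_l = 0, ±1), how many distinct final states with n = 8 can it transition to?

3

E1 requires Δl = ±1, so l_f ∈ {-1, 1}; with 0 ≤ l_f ≤ n_f−1 = 7, the allowed l_f values are {1}.
For l_f = 1: m_f ∈ {m_i−1, m_i, m_i+1} ∩ [−1, 1] = {-1, 0, 1} → 3 states.
Total: 3.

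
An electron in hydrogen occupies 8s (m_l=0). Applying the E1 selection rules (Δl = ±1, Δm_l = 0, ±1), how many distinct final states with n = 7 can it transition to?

3

E1 requires Δl = ±1, so l_f ∈ {-1, 1}; with 0 ≤ l_f ≤ n_f−1 = 6, the allowed l_f values are {1}.
For l_f = 1: m_f ∈ {m_i−1, m_i, m_i+1} ∩ [−1, 1] = {-1, 0, 1} → 3 states.
Total: 3.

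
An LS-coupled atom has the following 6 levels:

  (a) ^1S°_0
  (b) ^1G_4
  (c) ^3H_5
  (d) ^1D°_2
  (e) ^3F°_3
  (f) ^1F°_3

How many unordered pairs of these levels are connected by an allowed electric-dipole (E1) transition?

(a)–(b): forbidden (ΔL, ΔJ).
(a)–(c): forbidden (ΔS, ΔL, ΔJ).
(a)–(d): forbidden (parity, ΔL, ΔJ).
(a)–(e): forbidden (parity, ΔS, ΔL, ΔJ).
(a)–(f): forbidden (parity, ΔL, ΔJ).
(b)–(c): forbidden (parity, ΔS).
(b)–(d): forbidden (ΔL, ΔJ).
(b)–(e): forbidden (ΔS).
(b)–(f): allowed.
(c)–(d): forbidden (ΔS, ΔL, ΔJ).
(c)–(e): forbidden (ΔL, ΔJ).
(c)–(f): forbidden (ΔS, ΔL, ΔJ).
(d)–(e): forbidden (parity, ΔS).
(d)–(f): forbidden (parity).
(e)–(f): forbidden (parity, ΔS).
Allowed pairs: 1 of 15.

1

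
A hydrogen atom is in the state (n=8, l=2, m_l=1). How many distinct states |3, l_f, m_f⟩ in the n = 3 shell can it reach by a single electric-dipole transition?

E1 requires Δl = ±1, so l_f ∈ {1, 3}; with 0 ≤ l_f ≤ n_f−1 = 2, the allowed l_f values are {1}.
For l_f = 1: m_f ∈ {m_i−1, m_i, m_i+1} ∩ [−1, 1] = {0, 1} → 2 states.
Total: 2.

2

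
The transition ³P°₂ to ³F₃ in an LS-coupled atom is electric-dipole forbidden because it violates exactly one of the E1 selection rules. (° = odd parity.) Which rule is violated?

the ΔL = 0, ±1 rule

Reading off the term symbols: S 1→1, L 1→3, J 2→3, parity odd→even.
ΔL = 0, ±1 (not L=0↔0): L: 1 → 3, ΔL = +2 — violated.
Parity must change: odd → even — satisfied.
ΔS = 0: S: 1 → 1 — satisfied.
ΔJ = 0, ±1 (not J=0↔0): J: 2 → 3, ΔJ = +1 — satisfied.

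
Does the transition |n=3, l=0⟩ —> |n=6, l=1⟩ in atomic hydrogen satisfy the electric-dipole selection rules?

allowed

l: 0 → 1 (Δl = +1). Δl = ±1 satisfied.
All E1 selection rules are satisfied.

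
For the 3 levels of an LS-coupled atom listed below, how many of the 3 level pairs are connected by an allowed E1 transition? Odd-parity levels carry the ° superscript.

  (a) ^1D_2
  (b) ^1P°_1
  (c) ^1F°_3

2

(a)–(b): allowed.
(a)–(c): allowed.
(b)–(c): forbidden (parity, ΔL, ΔJ).
Allowed pairs: 2 of 3.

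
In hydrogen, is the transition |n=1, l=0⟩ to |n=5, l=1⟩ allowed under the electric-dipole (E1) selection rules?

Initial l = 0, final l = 1, so Δl = +1. E1 requires Δl = ±1: ✓.
All E1 selection rules are satisfied.

allowed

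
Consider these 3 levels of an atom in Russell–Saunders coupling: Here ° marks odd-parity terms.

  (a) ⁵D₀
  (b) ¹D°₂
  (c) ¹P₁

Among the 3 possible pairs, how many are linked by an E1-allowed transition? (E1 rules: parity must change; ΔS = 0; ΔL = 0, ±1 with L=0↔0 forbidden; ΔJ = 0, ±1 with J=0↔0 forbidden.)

1

(a)–(b): forbidden (ΔS, ΔJ).
(a)–(c): forbidden (parity, ΔS).
(b)–(c): allowed.
Allowed pairs: 1 of 3.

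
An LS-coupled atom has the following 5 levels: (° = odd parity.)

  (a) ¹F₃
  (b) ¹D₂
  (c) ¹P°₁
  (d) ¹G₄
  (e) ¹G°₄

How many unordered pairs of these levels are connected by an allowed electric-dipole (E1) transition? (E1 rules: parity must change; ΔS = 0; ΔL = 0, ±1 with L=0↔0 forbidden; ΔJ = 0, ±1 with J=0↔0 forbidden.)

(a)–(b): forbidden (parity).
(a)–(c): forbidden (ΔL, ΔJ).
(a)–(d): forbidden (parity).
(a)–(e): allowed.
(b)–(c): allowed.
(b)–(d): forbidden (parity, ΔL, ΔJ).
(b)–(e): forbidden (ΔL, ΔJ).
(c)–(d): forbidden (ΔL, ΔJ).
(c)–(e): forbidden (parity, ΔL, ΔJ).
(d)–(e): allowed.
Allowed pairs: 3 of 10.

3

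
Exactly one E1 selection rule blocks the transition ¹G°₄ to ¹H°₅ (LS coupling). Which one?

parity

Parity must change: odd → odd — fails.
ΔJ = 0, ±1 (not J=0↔0): J: 4 → 5, ΔJ = +1 — ok.
ΔL = 0, ±1 (not L=0↔0): L: 4 → 5, ΔL = +1 — ok.
ΔS = 0: S: 0 → 0 — ok.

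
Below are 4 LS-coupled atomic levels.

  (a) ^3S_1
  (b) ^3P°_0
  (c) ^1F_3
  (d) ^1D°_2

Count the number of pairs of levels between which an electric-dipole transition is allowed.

(a)–(b): allowed.
(a)–(c): forbidden (parity, ΔS, ΔL, ΔJ).
(a)–(d): forbidden (ΔS, ΔL).
(b)–(c): forbidden (ΔS, ΔL, ΔJ).
(b)–(d): forbidden (parity, ΔS, ΔJ).
(c)–(d): allowed.
Allowed pairs: 2 of 6.

2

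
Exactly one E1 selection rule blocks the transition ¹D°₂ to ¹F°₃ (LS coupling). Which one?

Parity must change: odd → odd — fails.
ΔS = 0: S: 0 → 0 — ok.
ΔL = 0, ±1 (not L=0↔0): L: 2 → 3, ΔL = +1 — ok.
ΔJ = 0, ±1 (not J=0↔0): J: 2 → 3, ΔJ = +1 — ok.

parity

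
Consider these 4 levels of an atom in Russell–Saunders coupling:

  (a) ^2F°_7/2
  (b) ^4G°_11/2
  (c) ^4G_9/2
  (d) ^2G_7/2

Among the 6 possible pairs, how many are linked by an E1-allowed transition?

(a)–(b): forbidden (parity, ΔS, ΔJ).
(a)–(c): forbidden (ΔS).
(a)–(d): allowed.
(b)–(c): allowed.
(b)–(d): forbidden (ΔS, ΔJ).
(c)–(d): forbidden (parity, ΔS).
Allowed pairs: 2 of 6.

2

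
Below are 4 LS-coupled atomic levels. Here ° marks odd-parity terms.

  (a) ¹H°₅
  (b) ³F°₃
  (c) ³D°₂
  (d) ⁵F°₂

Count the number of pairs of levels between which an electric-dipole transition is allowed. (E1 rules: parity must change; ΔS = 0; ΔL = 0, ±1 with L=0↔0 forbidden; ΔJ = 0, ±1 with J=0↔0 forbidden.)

(a)–(b): forbidden (parity, ΔS, ΔL, ΔJ).
(a)–(c): forbidden (parity, ΔS, ΔL, ΔJ).
(a)–(d): forbidden (parity, ΔS, ΔL, ΔJ).
(b)–(c): forbidden (parity).
(b)–(d): forbidden (parity, ΔS).
(c)–(d): forbidden (parity, ΔS).
Allowed pairs: 0 of 6.

0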